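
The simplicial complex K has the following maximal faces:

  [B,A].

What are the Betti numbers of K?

We work with the vertex ordering A < B. The simplices of K, each written with vertices in increasing order, are:

  0-simplices (2): A, B
  1-simplices (1): AB

Hence C_0 ≅ Z^2, C_1 ≅ Z^1.

Boundary ∂_1: C_1 → C_0 sends each edge [p,q] (with p < q) to q − p.
The 2×1 boundary matrix has rank 1 and Smith normal form diag(1).

From H_k ≅ ker(∂_k) / im(∂_{k+1}) we obtain:

  H_0: rank C_0 − rank ∂_1 = 2 − 1 = 1, and the invariant factors of ∂_1 are all 1, so H_0 ≅ Z.
  H_1: rank ker ∂_1 − rank ∂_2 = (1 − 1) − 0 = 0, and there is no ∂_2, so H_1 ≅ 0.

Hence the Betti numbers are b_0 = 1, b_1 = 0.

b_0 = 1, b_1 = 0.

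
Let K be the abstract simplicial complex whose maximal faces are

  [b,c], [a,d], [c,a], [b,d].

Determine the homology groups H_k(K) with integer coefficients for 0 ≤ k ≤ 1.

We work with the vertex ordering a < b < c < d. The simplices of K, each written with vertices in increasing order, are:

  0-simplices (4): a, b, c, d
  1-simplices (4): ac, ad, bc, bd

giving chain groups C_0 ≅ Z^4, C_1 ≅ Z^4.

The boundary map ∂_1: C_1 → C_0 maps an edge to its endpoints' difference, ∂[p,q] = q − p.
The resulting 4×4 matrix has rank 3, and its Smith normal form has invariant factors (1,1,1).

Computing H_k = (kernel of ∂_k) / (image of ∂_{k+1}):

  H_0: rank C_0 − rank ∂_1 = 4 − 3 = 1, and the invariant factors of ∂_1 are all 1, so H_0 = Z.
  H_1: rank ker ∂_1 − rank ∂_2 = (4 − 3) − 0 = 1, and there is no ∂_2, so H_1 = Z.

As a check, the Euler characteristic is 4 − 4 = 0, which agrees with 1 − 1 = 0.

H_0 ≅ Z,  H_1 ≅ Z.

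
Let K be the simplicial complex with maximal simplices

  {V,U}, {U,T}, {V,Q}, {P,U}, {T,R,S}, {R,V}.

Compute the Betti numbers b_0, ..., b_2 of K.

Take the total order P < Q < R < S < T < U < V on the vertex set. Then K (dimension 2) consists of the simplices:

  0-simplices (7): P, Q, R, S, T, U, V
  1-simplices (8): PU, QV, RS, RT, RV, ST, TU, UV
  2-simplices (1): RST

giving chain groups C_0 ≅ Z^7, C_1 ≅ Z^8, C_2 ≅ Z^1.

The boundary map ∂_1: C_1 → C_0 maps an edge to its endpoints' difference, ∂[p,q] = q − p. For instance
  ∂RS = S − R.
As a 7×8 matrix over Z this has rank 6, with invariant factors (1,1,1,1,1,1).

The boundary map ∂_2: C_2 → C_1 acts by ∂[p,q,r] = [q,r] − [p,r] + [p,q]. For instance
  ∂RST = ST − RT + RS.
The 8×1 boundary matrix has rank 1 and Smith normal form diag(1).

Computing H_k = (kernel of ∂_k) / (image of ∂_{k+1}):

  H_0: rank C_0 − rank ∂_1 = 7 − 6 = 1, and the invariant factors of ∂_1 are all 1, so H_0 = Z.
  H_1: rank ker ∂_1 − rank ∂_2 = (8 − 6) − 1 = 1, and the invariant factors of ∂_2 are all 1, so H_1 = Z.
  H_2: rank ker ∂_2 − rank ∂_3 = (1 − 1) − 0 = 0, and there is no ∂_3, so H_2 = 0.

Hence the Betti numbers are b_0 = 1, b_1 = 1, b_2 = 0.

b_0 = 1, b_1 = 1, b_2 = 0.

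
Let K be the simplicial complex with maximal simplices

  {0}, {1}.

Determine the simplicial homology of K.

H_0 ≅ Z^2.

Fix the vertex order 0 < 1 and write every simplex with vertices in increasing order. Then dim K = 0 and the simplices of K are:

  0-simplices (2): [0], [1]

so the chain groups are C_0 ≅ Z^2.

Reading off H_k = ker ∂_k / im ∂_{k+1}:

  H_0: rank C_0 − rank ∂_1 = 2 − 0 = 2, and there is no ∂_1, so H_0 ≅ Z^2.

(K is a triangulation of a set of 2 points.)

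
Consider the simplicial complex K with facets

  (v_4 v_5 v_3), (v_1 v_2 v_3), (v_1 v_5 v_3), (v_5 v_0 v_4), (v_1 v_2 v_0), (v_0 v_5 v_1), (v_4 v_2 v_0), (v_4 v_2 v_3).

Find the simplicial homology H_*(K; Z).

Fix the vertex order v_0 < v_1 < v_2 < v_3 < v_4 < v_5 and write every simplex with vertices in increasing order. Then dim K = 2 and the simplices of K are:

  0-simplices (6): [v_0], [v_1], [v_2], [v_3], [v_4], [v_5]
  1-simplices (12): [v_0,v_1], [v_0,v_2], [v_0,v_4], [v_0,v_5], [v_1,v_2], [v_1,v_3], [v_1,v_5], [v_2,v_3], [v_2,v_4], [v_3,v_4], [v_3,v_5], [v_4,v_5]
  2-simplices (8): [v_0,v_1,v_2], [v_0,v_1,v_5], [v_0,v_2,v_4], [v_0,v_4,v_5], [v_1,v_2,v_3], [v_1,v_3,v_5], [v_2,v_3,v_4], [v_3,v_4,v_5]

so the chain groups are C_0 ≅ Z^6, C_1 ≅ Z^12, C_2 ≅ Z^8.

Boundary ∂_1: C_1 → C_0 maps an edge to its endpoints' difference, ∂[p,q] = q − p. For instance
  ∂[v_2,v_3] = [v_3] − [v_2].
As a 6×12 matrix over Z this has rank 5, with invariant factors (1,1,1,1,1).

Boundary ∂_2: C_2 → C_1 acts by ∂[p,q,r] = [q,r] − [p,r] + [p,q]. For instance
  ∂[v_2,v_3,v_4] = [v_3,v_4] − [v_2,v_4] + [v_2,v_3],
  ∂[v_3,v_4,v_5] = [v_4,v_5] − [v_3,v_5] + [v_3,v_4].
The resulting 12×8 matrix has rank 7, and its Smith normal form has invariant factors (1,1,1,1,1,1,1).

Now H_k = ker ∂_k / im ∂_{k+1}, so:

  H_0: rank C_0 − rank ∂_1 = 6 − 5 = 1, and the invariant factors of ∂_1 are all 1, so H_0 ≅ Z.
  H_1: rank ker ∂_1 − rank ∂_2 = (12 − 5) − 7 = 0, and the invariant factors of ∂_2 are all 1, so H_1 ≅ 0.
  H_2: rank ker ∂_2 − rank ∂_3 = (8 − 7) − 0 = 1, and there is no ∂_3, so H_2 ≅ Z.

As a check, the Euler characteristic is 6 − 12 + 8 = 2, which agrees with 1 − 0 + 1 = 2.

H_0 ≅ Z,  H_1 = 0,  H_2 ≅ Z.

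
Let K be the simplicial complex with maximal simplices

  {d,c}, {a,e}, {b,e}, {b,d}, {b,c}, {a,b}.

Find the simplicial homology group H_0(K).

K has 5 vertices, 6 edges.
rank ∂_0 = 0, rank ∂_1 = 4 ⇒ b_0 = 5 − 0 − 4 = 1; all invariant factors of ∂_1 are 1 so no torsion. So H_0 ≅ Z.

H_0 = Z.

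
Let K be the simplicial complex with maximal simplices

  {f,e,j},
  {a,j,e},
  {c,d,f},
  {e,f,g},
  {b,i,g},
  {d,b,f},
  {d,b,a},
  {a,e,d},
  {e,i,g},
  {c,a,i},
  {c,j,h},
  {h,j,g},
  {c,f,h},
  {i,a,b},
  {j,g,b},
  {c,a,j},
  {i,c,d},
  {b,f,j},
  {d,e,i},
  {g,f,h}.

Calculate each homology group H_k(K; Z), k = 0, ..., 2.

Fix the vertex order a < b < c < d < e < f < g < h < i < j and write every simplex with vertices in increasing order. Then dim K = 2 and the simplices of K are:

  0-simplices (10): a, b, c, d, e, f, g, h, i, j
  1-simplices (30): ab, ac, ad, ae, ai, aj, bd, bf, bg, bi, bj, cd, cf, ch, ci, cj, de, df, di, ef, eg, ei, ej, fg, fh, fj, gh, gi, gj, hj
  2-simplices (20): abd, abi, aci, acj, ade, aej, bdf, bfj, bgi, bgj, cdf, cdi, cfh, chj, dei, efg, efj, egi, fgh, ghj

so the chain groups are C_0 ≅ Z^10, C_1 ≅ Z^30, C_2 ≅ Z^20.

∂_1: C_1 → C_0 is given by ∂[p,q] = [q] − [p].
The 10×30 boundary matrix has rank 9 and Smith normal form diag(1,1,1,1,1,1,1,1,1).

∂_2: C_2 → C_1 acts by ∂[p,q,r] = [q,r] − [p,r] + [p,q]. For instance
  ∂bdf = df − bf + bd,
  ∂bgj = gj − bj + bg.
As a 30×20 matrix over Z this has rank 20, with invariant factors (1,1,1,1,1,1,1,1,1,1,1,1,1,1,1,1,1,1,1,2).

From H_k ≅ ker(∂_k) / im(∂_{k+1}) we obtain:

  H_0: rank C_0 − rank ∂_1 = 10 − 9 = 1, and the invariant factors of ∂_1 are all 1, so H_0 ≅ Z.
  H_1: rank ker ∂_1 − rank ∂_2 = (30 − 9) − 20 = 1, and ∂_2 has invariant factor 2 > 1, so H_1 ≅ Z × Z/2.
  H_2: rank ker ∂_2 − rank ∂_3 = (20 − 20) − 0 = 0, and there is no ∂_3, so H_2 ≅ 0.

(K is a triangulation of the Klein bottle.)

H_0 ≅ Z,  H_1 ≅ Z × Z/2,  H_2 = 0.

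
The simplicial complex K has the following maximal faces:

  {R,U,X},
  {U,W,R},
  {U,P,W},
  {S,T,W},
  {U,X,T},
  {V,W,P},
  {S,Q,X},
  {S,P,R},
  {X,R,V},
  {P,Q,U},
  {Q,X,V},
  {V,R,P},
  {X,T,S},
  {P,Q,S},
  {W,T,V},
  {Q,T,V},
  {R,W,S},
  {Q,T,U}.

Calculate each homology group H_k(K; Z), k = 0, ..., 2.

Order the vertices as P < Q < R < S < T < U < V < W < X. Listing each simplex with vertices in this order, K has dimension 2 with simplices:

  0-simplices (9): P, Q, R, S, T, U, V, W, X
  1-simplices (27): PQ, PR, PS, PU, PV, PW, QS, QT, QU, QV, QX, RS, RU, RV, RW, RX, ST, SW, SX, TU, TV, TW, TX, UW, UX, VW, VX
  2-simplices (18): PQS, PQU, PRS, PRV, PUW, PVW, QSX, QTU, QTV, QVX, RSW, RUW, RUX, RVX, STW, STX, TUX, TVW

Hence C_0 ≅ Z^9, C_1 ≅ Z^27, C_2 ≅ Z^18.

Boundary ∂_1: C_1 → C_0 is given by ∂[p,q] = [q] − [p]. For instance
  ∂UW = W − U.
As a 9×27 matrix over Z this has rank 8, with invariant factors (1,1,1,1,1,1,1,1).

The boundary map ∂_2: C_2 → C_1 acts by ∂[p,q,r] = [q,r] − [p,r] + [p,q]. For instance
  ∂QTU = TU − QU + QT,
  ∂PUW = UW − PW + PU.
As a 27×18 matrix over Z this has rank 18, with invariant factors (1,1,1,1,1,1,1,1,1,1,1,1,1,1,1,1,1,2).

From H_k ≅ ker(∂_k) / im(∂_{k+1}) we obtain:

  H_0: rank C_0 − rank ∂_1 = 9 − 8 = 1, and the invariant factors of ∂_1 are all 1, so H_0 ≅ Z.
  H_1: rank ker ∂_1 − rank ∂_2 = (27 − 8) − 18 = 1, and ∂_2 has invariant factor 2 > 1, so H_1 ≅ Z ⊕ Z/2Z.
  H_2: rank ker ∂_2 − rank ∂_3 = (18 − 18) − 0 = 0, and there is no ∂_3, so H_2 ≅ 0.

As a check, the Euler characteristic is 9 − 27 + 18 = 0, which agrees with 1 − 1 + 0 = 0.

H_0 = Z,  H_1 = Z ⊕ Z/2Z,  H_2 = 0.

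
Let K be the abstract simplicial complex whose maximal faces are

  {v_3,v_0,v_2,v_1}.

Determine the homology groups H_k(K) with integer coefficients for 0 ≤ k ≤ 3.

H_0 = Z,  H_1 = 0,  H_2 = 0,  H_3 = 0.

We work with the vertex ordering v_0 < v_1 < v_2 < v_3. The simplices of K, each written with vertices in increasing order, are:

  0-simplices (4): [v_0], [v_1], [v_2], [v_3]
  1-simplices (6): [v_0,v_1], [v_0,v_2], [v_0,v_3], [v_1,v_2], [v_1,v_3], [v_2,v_3]
  2-simplices (4): [v_0,v_1,v_2], [v_0,v_1,v_3], [v_0,v_2,v_3], [v_1,v_2,v_3]
  3-simplices (1): [v_0,v_1,v_2,v_3]

giving chain groups C_0 ≅ Z^4, C_1 ≅ Z^6, C_2 ≅ Z^4, C_3 ≅ Z^1.

∂_1: C_1 → C_0 maps an edge to its endpoints' difference, ∂[p,q] = q − p.
The 4×6 boundary matrix has rank 3 and Smith normal form diag(1,1,1).

The boundary map ∂_2: C_2 → C_1 acts by ∂[p,q,r] = [q,r] − [p,r] + [p,q]. For instance
  ∂[v_0,v_1,v_2] = [v_1,v_2] − [v_0,v_2] + [v_0,v_1],
  ∂[v_0,v_2,v_3] = [v_2,v_3] − [v_0,v_3] + [v_0,v_2].
The resulting 6×4 matrix has rank 3, and its Smith normal form has invariant factors (1,1,1).

Boundary ∂_3: C_3 → C_2 sends each 3-simplex σ to the alternating sum Σ_i (−1)^i (σ with its i-th vertex removed). For instance
  ∂[v_0,v_1,v_2,v_3] = [v_1,v_2,v_3] − [v_0,v_2,v_3] + [v_0,v_1,v_3] − [v_0,v_1,v_2].
The 4×1 boundary matrix has rank 1 and Smith normal form diag(1).

Computing H_k = (kernel of ∂_k) / (image of ∂_{k+1}):

  H_0: rank C_0 − rank ∂_1 = 4 − 3 = 1, and the invariant factors of ∂_1 are all 1, so H_0 = Z.
  H_1: rank ker ∂_1 − rank ∂_2 = (6 − 3) − 3 = 0, and the invariant factors of ∂_2 are all 1, so H_1 = 0.
  H_2: rank ker ∂_2 − rank ∂_3 = (4 − 3) − 1 = 0, and the invariant factors of ∂_3 are all 1, so H_2 = 0.
  H_3: rank ker ∂_3 − rank ∂_4 = (1 − 1) − 0 = 0, and there is no ∂_4, so H_3 = 0.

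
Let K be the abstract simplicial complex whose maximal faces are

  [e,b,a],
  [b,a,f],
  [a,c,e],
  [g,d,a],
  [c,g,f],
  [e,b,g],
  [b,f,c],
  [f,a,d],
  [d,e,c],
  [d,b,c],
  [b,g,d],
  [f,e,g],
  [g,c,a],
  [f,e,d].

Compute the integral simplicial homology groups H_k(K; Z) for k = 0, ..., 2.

Take the total order a < b < c < d < e < f < g on the vertex set. Then K (dimension 2) consists of the simplices:

  0-simplices (7): a, b, c, d, e, f, g
  1-simplices (21): ab, ac, ad, ae, af, ag, bc, bd, be, bf, bg, cd, ce, cf, cg, de, df, dg, ef, eg, fg
  2-simplices (14): abe, abf, ace, acg, adf, adg, bcd, bcf, bdg, beg, cde, cfg, def, efg

so the chain groups are C_0 ≅ Z^7, C_1 ≅ Z^21, C_2 ≅ Z^14.

Boundary ∂_1: C_1 → C_0 is given by ∂[p,q] = [q] − [p]. For instance
  ∂ac = c − a.
This gives a 7×21 integer matrix of rank 6; reducing to Smith normal form yields diagonal entries (1,1,1,1,1,1).

∂_2: C_2 → C_1 maps a triangle to the signed sum of its edges. For instance
  ∂bdg = dg − bg + bd,
  ∂adf = df − af + ad.
The resulting 21×14 matrix has rank 13, and its Smith normal form has invariant factors (1,1,1,1,1,1,1,1,1,1,1,1,1).

From H_k ≅ ker(∂_k) / im(∂_{k+1}) we obtain:

  H_0: rank C_0 − rank ∂_1 = 7 − 6 = 1, and the invariant factors of ∂_1 are all 1, so H_0 ≅ Z.
  H_1: rank ker ∂_1 − rank ∂_2 = (21 − 6) − 13 = 2, and the invariant factors of ∂_2 are all 1, so H_1 ≅ Z^2.
  H_2: rank ker ∂_2 − rank ∂_3 = (14 − 13) − 0 = 1, and there is no ∂_3, so H_2 ≅ Z.

(K is a triangulation of the torus T^2.)

H_0 ≅ Z,  H_1 ≅ Z^2,  H_2 ≅ Z.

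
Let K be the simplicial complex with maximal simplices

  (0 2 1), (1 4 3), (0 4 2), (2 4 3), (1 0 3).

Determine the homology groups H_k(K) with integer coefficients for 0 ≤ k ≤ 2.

H_0 = Z,  H_1 = Z,  H_2 = 0.

We work with the vertex ordering 0 < 1 < 2 < 3 < 4. The simplices of K, each written with vertices in increasing order, are:

  0-simplices (5): [0], [1], [2], [3], [4]
  1-simplices (10): [0,1], [0,2], [0,3], [0,4], [1,2], [1,3], [1,4], [2,3], [2,4], [3,4]
  2-simplices (5): [0,1,2], [0,1,3], [0,2,4], [1,3,4], [2,3,4]

Hence C_0 ≅ Z^5, C_1 ≅ Z^10, C_2 ≅ Z^5.

∂_1: C_1 → C_0 is given by ∂[p,q] = [q] − [p].
This gives a 5×10 integer matrix of rank 4; reducing to Smith normal form yields diagonal entries (1,1,1,1).

Boundary ∂_2: C_2 → C_1 sends each 2-simplex [p,q,r] to [q,r] − [p,r] + [p,q]. For instance
  ∂[0,1,2] = [1,2] − [0,2] + [0,1],
  ∂[0,1,3] = [1,3] − [0,3] + [0,1].
The 10×5 boundary matrix has rank 5 and Smith normal form diag(1,1,1,1,1).

Computing H_k = (kernel of ∂_k) / (image of ∂_{k+1}):

  H_0: rank C_0 − rank ∂_1 = 5 − 4 = 1, and the invariant factors of ∂_1 are all 1, so H_0 ≅ Z.
  H_1: rank ker ∂_1 − rank ∂_2 = (10 − 4) − 5 = 1, and the invariant factors of ∂_2 are all 1, so H_1 ≅ Z.
  H_2: rank ker ∂_2 − rank ∂_3 = (5 − 5) − 0 = 0, and there is no ∂_3, so H_2 ≅ 0.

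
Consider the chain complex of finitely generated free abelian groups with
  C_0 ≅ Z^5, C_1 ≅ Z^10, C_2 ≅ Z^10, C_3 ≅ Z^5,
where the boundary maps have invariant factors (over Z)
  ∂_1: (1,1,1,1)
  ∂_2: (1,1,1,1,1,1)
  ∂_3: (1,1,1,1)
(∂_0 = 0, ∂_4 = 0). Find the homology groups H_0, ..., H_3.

H_0 = Z,  H_1 = 0,  H_2 = 0,  H_3 = Z.

H_0: b_0 = 5 − 0 − 4 = 1; torsion from ∂_1 factors > 1: none. So H_0 = Z.
H_1: b_1 = 10 − 4 − 6 = 0; torsion from ∂_2 factors > 1: none. So H_1 = 0.
H_2: b_2 = 10 − 6 − 4 = 0; torsion from ∂_3 factors > 1: none. So H_2 = 0.
H_3: b_3 = 5 − 4 − 0 = 1; torsion from ∂_4 factors > 1: none. So H_3 = Z.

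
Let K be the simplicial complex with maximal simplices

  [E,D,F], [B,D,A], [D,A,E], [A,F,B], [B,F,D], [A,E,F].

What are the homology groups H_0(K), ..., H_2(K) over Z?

Fix the vertex order A < B < D < E < F and write every simplex with vertices in increasing order. Then dim K = 2 and the simplices of K are:

  0-simplices (5): A, B, D, E, F
  1-simplices (9): AB, AD, AE, AF, BD, BF, DE, DF, EF
  2-simplices (6): ABD, ABF, ADE, AEF, BDF, DEF

giving chain groups C_0 ≅ Z^5, C_1 ≅ Z^9, C_2 ≅ Z^6.

The boundary map ∂_1: C_1 → C_0 maps an edge to its endpoints' difference, ∂[p,q] = q − p. For instance
  ∂AE = E − A.
As a 5×9 matrix over Z this has rank 4, with invariant factors (1,1,1,1).

∂_2: C_2 → C_1 sends each 2-simplex [p,q,r] to [q,r] − [p,r] + [p,q]. For instance
  ∂DEF = EF − DF + DE,
  ∂BDF = DF − BF + BD.
This gives a 9×6 integer matrix of rank 5; reducing to Smith normal form yields diagonal entries (1,1,1,1,1).

Reading off H_k = ker ∂_k / im ∂_{k+1}:

  H_0: rank C_0 − rank ∂_1 = 5 − 4 = 1, and the invariant factors of ∂_1 are all 1, so H_0 = Z.
  H_1: rank ker ∂_1 − rank ∂_2 = (9 − 4) − 5 = 0, and the invariant factors of ∂_2 are all 1, so H_1 = 0.
  H_2: rank ker ∂_2 − rank ∂_3 = (6 − 5) − 0 = 1, and there is no ∂_3, so H_2 = Z.

(K is a triangulation of the 2-sphere S^2.)

H_0 ≅ Z,  H_1 = 0,  H_2 ≅ Z.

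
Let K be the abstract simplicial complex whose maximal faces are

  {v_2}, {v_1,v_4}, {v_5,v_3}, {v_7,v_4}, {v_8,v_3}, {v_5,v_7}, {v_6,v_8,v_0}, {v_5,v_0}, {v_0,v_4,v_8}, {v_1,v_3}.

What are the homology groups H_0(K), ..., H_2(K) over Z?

H_0 = Z^2,  H_1 = Z^3,  H_2 = 0.

Fix the vertex order v_0 < v_1 < v_2 < v_3 < v_4 < v_5 < v_6 < v_7 < v_8 and write every simplex with vertices in increasing order. Then dim K = 2 and the simplices of K are:

  0-simplices (9): [v_0], [v_1], [v_2], [v_3], [v_4], [v_5], [v_6], [v_7], [v_8]
  1-simplices (12): [v_0,v_4], [v_0,v_5], [v_0,v_6], [v_0,v_8], [v_1,v_3], [v_1,v_4], [v_3,v_5], [v_3,v_8], [v_4,v_7], [v_4,v_8], [v_5,v_7], [v_6,v_8]
  2-simplices (2): [v_0,v_4,v_8], [v_0,v_6,v_8]

so the chain groups are C_0 ≅ Z^9, C_1 ≅ Z^12, C_2 ≅ Z^2.

The boundary map ∂_1: C_1 → C_0 sends each edge [p,q] (with p < q) to q − p.
The resulting 9×12 matrix has rank 7, and its Smith normal form has invariant factors (1,1,1,1,1,1,1).

∂_2: C_2 → C_1 maps a triangle to the signed sum of its edges. For instance
  ∂[v_0,v_6,v_8] = [v_6,v_8] − [v_0,v_8] + [v_0,v_6],
  ∂[v_0,v_4,v_8] = [v_4,v_8] − [v_0,v_8] + [v_0,v_4].
As a 12×2 matrix over Z this has rank 2, with invariant factors (1,1).

Now H_k = ker ∂_k / im ∂_{k+1}, so:

  H_0: rank C_0 − rank ∂_1 = 9 − 7 = 2, and the invariant factors of ∂_1 are all 1, so H_0 ≅ Z^2.
  H_1: rank ker ∂_1 − rank ∂_2 = (12 − 7) − 2 = 3, and the invariant factors of ∂_2 are all 1, so H_1 ≅ Z^3.
  H_2: rank ker ∂_2 − rank ∂_3 = (2 − 2) − 0 = 0, and there is no ∂_3, so H_2 ≅ 0.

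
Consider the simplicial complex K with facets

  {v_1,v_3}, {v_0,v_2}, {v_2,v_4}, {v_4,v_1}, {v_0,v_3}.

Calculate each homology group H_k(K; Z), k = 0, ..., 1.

K has 5 vertices, 5 edges.
rank ∂_0 = 0, rank ∂_1 = 4 ⇒ b_0 = 5 − 0 − 4 = 1; all invariant factors of ∂_1 are 1 so no torsion. So H_0 ≅ Z.
rank ∂_1 = 4, rank ∂_2 = 0 ⇒ b_1 = 5 − 4 − 0 = 1. So H_1 ≅ Z.

H_0 ≅ Z,  H_1 ≅ Z.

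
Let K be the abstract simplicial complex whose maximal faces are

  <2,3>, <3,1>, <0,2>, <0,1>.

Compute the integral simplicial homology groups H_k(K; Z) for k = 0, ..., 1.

H_0 ≅ Z,  H_1 ≅ Z.

Fix the vertex order 0 < 1 < 2 < 3 and write every simplex with vertices in increasing order. Then dim K = 1 and the simplices of K are:

  0-simplices (4): [0], [1], [2], [3]
  1-simplices (4): [0,1], [0,2], [1,3], [2,3]

giving chain groups C_0 ≅ Z^4, C_1 ≅ Z^4.

Boundary ∂_1: C_1 → C_0 is given by ∂[p,q] = [q] − [p]. For instance
  ∂[0,1] = [1] − [0].
The 4×4 boundary matrix has rank 3 and Smith normal form diag(1,1,1).

Reading off H_k = ker ∂_k / im ∂_{k+1}:

  H_0: rank C_0 − rank ∂_1 = 4 − 3 = 1, and the invariant factors of ∂_1 are all 1, so H_0 = Z.
  H_1: rank ker ∂_1 − rank ∂_2 = (4 − 3) − 0 = 1, and there is no ∂_2, so H_1 = Z.

As a check, the Euler characteristic is 4 − 4 = 0, which agrees with 1 − 1 = 0.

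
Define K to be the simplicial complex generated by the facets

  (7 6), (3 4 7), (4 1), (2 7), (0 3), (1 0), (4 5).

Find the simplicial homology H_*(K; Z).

H_0 = Z,  H_1 = Z,  H_2 = 0.

Order the vertices as 0 < 1 < 2 < 3 < 4 < 5 < 6 < 7. Listing each simplex with vertices in this order, K has dimension 2 with simplices:

  0-simplices (8): [0], [1], [2], [3], [4], [5], [6], [7]
  1-simplices (9): [0,1], [0,3], [1,4], [2,7], [3,4], [3,7], [4,5], [4,7], [6,7]
  2-simplices (1): [3,4,7]

Hence C_0 ≅ Z^8, C_1 ≅ Z^9, C_2 ≅ Z^1.

∂_1: C_1 → C_0 is given by ∂[p,q] = [q] − [p]. For instance
  ∂[2,7] = [7] − [2].
As a 8×9 matrix over Z this has rank 7, with invariant factors (1,1,1,1,1,1,1).

Boundary ∂_2: C_2 → C_1 sends each 2-simplex [p,q,r] to [q,r] − [p,r] + [p,q]. For instance
  ∂[3,4,7] = [4,7] − [3,7] + [3,4].
As a 9×1 matrix over Z this has rank 1, with invariant factors (1).

Computing H_k = (kernel of ∂_k) / (image of ∂_{k+1}):

  H_0: rank C_0 − rank ∂_1 = 8 − 7 = 1, and the invariant factors of ∂_1 are all 1, so H_0 = Z.
  H_1: rank ker ∂_1 − rank ∂_2 = (9 − 7) − 1 = 1, and the invariant factors of ∂_2 are all 1, so H_1 = Z.
  H_2: rank ker ∂_2 − rank ∂_3 = (1 − 1) − 0 = 0, and there is no ∂_3, so H_2 = 0.

As a check, the Euler characteristic is 8 − 9 + 1 = 0, which agrees with 1 − 1 + 0 = 0.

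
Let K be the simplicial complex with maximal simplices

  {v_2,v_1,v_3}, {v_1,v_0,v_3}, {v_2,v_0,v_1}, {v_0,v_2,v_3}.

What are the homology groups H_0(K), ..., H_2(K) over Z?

H_0 = Z,  H_1 = 0,  H_2 = Z.

Order the vertices as v_0 < v_1 < v_2 < v_3. Listing each simplex with vertices in this order, K has dimension 2 with simplices:

  0-simplices (4): [v_0], [v_1], [v_2], [v_3]
  1-simplices (6): [v_0,v_1], [v_0,v_2], [v_0,v_3], [v_1,v_2], [v_1,v_3], [v_2,v_3]
  2-simplices (4): [v_0,v_1,v_2], [v_0,v_1,v_3], [v_0,v_2,v_3], [v_1,v_2,v_3]

giving chain groups C_0 ≅ Z^4, C_1 ≅ Z^6, C_2 ≅ Z^4.

∂_1: C_1 → C_0 is given by ∂[p,q] = [q] − [p]. For instance
  ∂[v_0,v_3] = [v_3] − [v_0].
As a 4×6 matrix over Z this has rank 3, with invariant factors (1,1,1).

The boundary map ∂_2: C_2 → C_1 maps a triangle to the signed sum of its edges. For instance
  ∂[v_0,v_2,v_3] = [v_2,v_3] − [v_0,v_3] + [v_0,v_2],
  ∂[v_1,v_2,v_3] = [v_2,v_3] − [v_1,v_3] + [v_1,v_2].
As a 6×4 matrix over Z this has rank 3, with invariant factors (1,1,1).

Now H_k = ker ∂_k / im ∂_{k+1}, so:

  H_0: rank C_0 − rank ∂_1 = 4 − 3 = 1, and the invariant factors of ∂_1 are all 1, so H_0 = Z.
  H_1: rank ker ∂_1 − rank ∂_2 = (6 − 3) − 3 = 0, and the invariant factors of ∂_2 are all 1, so H_1 = 0.
  H_2: rank ker ∂_2 − rank ∂_3 = (4 − 3) − 0 = 1, and there is no ∂_3, so H_2 = Z.

(K is a triangulation of the 2-sphere S^2.)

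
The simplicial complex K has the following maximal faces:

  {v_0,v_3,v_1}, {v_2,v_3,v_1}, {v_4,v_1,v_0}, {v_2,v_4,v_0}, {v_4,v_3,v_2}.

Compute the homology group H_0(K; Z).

Take the total order v_0 < v_1 < v_2 < v_3 < v_4 on the vertex set. Then K (dimension 2) consists of the simplices:

  0-simplices (5): [v_0], [v_1], [v_2], [v_3], [v_4]
  1-simplices (10): [v_0,v_1], [v_0,v_2], [v_0,v_3], [v_0,v_4], [v_1,v_2], [v_1,v_3], [v_1,v_4], [v_2,v_3], [v_2,v_4], [v_3,v_4]
  2-simplices (5): [v_0,v_1,v_3], [v_0,v_1,v_4], [v_0,v_2,v_4], [v_1,v_2,v_3], [v_2,v_3,v_4]

Hence C_0 ≅ Z^5, C_1 ≅ Z^10, C_2 ≅ Z^5.

The boundary map ∂_1: C_1 → C_0 sends each edge [p,q] (with p < q) to q − p. For instance
  ∂[v_1,v_4] = [v_4] − [v_1].
The 5×10 boundary matrix has rank 4 and Smith normal form diag(1,1,1,1).

∂_2: C_2 → C_1 maps a triangle to the signed sum of its edges. For instance
  ∂[v_0,v_1,v_4] = [v_1,v_4] − [v_0,v_4] + [v_0,v_1],
  ∂[v_0,v_2,v_4] = [v_2,v_4] − [v_0,v_4] + [v_0,v_2].
This gives a 10×5 integer matrix of rank 5; reducing to Smith normal form yields diagonal entries (1,1,1,1,1).

Now H_k = ker ∂_k / im ∂_{k+1}, so:

  H_0: rank C_0 − rank ∂_1 = 5 − 4 = 1, and the invariant factors of ∂_1 are all 1, so H_0 = Z.

H_0 ≅ Z.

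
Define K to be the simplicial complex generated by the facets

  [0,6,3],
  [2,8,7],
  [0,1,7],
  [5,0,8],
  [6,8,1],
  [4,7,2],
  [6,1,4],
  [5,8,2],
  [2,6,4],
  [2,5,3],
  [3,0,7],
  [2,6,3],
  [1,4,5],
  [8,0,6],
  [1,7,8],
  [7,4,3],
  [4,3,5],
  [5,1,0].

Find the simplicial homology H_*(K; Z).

We work with the vertex ordering 0 < 1 < 2 < 3 < 4 < 5 < 6 < 7 < 8. The simplices of K, each written with vertices in increasing order, are:

  0-simplices (9): [0], [1], [2], [3], [4], [5], [6], [7], [8]
  1-simplices (27): (27 of them)
  2-simplices (18): [0,1,5], [0,1,7], [0,3,6], [0,3,7], [0,5,8], [0,6,8], [1,4,5], [1,4,6], [1,6,8], [1,7,8], [2,3,5], [2,3,6], [2,4,6], [2,4,7], [2,5,8], [2,7,8], [3,4,5], [3,4,7]

giving chain groups C_0 ≅ Z^9, C_1 ≅ Z^27, C_2 ≅ Z^18.

The boundary map ∂_1: C_1 → C_0 is given by ∂[p,q] = [q] − [p].
The 9×27 boundary matrix has rank 8 and Smith normal form diag(1,1,1,1,1,1,1,1).

∂_2: C_2 → C_1 acts by ∂[p,q,r] = [q,r] − [p,r] + [p,q]. For instance
  ∂[2,3,6] = [3,6] − [2,6] + [2,3],
  ∂[0,3,7] = [3,7] − [0,7] + [0,3].
The 27×18 boundary matrix has rank 18 and Smith normal form diag(1,1,1,1,1,1,1,1,1,1,1,1,1,1,1,1,1,2).

From H_k ≅ ker(∂_k) / im(∂_{k+1}) we obtain:

  H_0: rank C_0 − rank ∂_1 = 9 − 8 = 1, and the invariant factors of ∂_1 are all 1, so H_0 = Z.
  H_1: rank ker ∂_1 − rank ∂_2 = (27 − 8) − 18 = 1, and ∂_2 has invariant factor 2 > 1, so H_1 = Z ⊕ Z/2.
  H_2: rank ker ∂_2 − rank ∂_3 = (18 − 18) − 0 = 0, and there is no ∂_3, so H_2 = 0.

(K is a triangulation of the Klein bottle.)

H_0 ≅ Z,  H_1 ≅ Z ⊕ Z/2,  H_2 = 0.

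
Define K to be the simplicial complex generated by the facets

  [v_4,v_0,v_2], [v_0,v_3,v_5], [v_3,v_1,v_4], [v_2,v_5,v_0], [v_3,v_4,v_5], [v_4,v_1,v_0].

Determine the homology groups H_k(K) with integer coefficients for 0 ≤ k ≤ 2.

K has 6 vertices, 12 edges, 6 triangles.
rank ∂_0 = 0, rank ∂_1 = 5 ⇒ b_0 = 6 − 0 − 5 = 1; all invariant factors of ∂_1 are 1 so no torsion. So H_0 ≅ Z.
rank ∂_1 = 5, rank ∂_2 = 6 ⇒ b_1 = 12 − 5 − 6 = 1; all invariant factors of ∂_2 are 1 so no torsion. So H_1 ≅ Z.
rank ∂_2 = 6, rank ∂_3 = 0 ⇒ b_2 = 6 − 6 − 0 = 0. So H_2 ≅ 0.

H_0 = Z,  H_1 = Z,  H_2 = 0.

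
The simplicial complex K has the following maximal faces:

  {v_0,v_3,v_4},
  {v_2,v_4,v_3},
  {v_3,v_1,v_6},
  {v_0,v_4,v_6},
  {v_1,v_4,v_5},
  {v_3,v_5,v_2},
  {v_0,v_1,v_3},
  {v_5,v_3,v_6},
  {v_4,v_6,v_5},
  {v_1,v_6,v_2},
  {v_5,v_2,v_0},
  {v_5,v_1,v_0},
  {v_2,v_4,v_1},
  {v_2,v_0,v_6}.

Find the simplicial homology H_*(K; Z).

H_0 = Z,  H_1 = Z^2,  H_2 = Z.

K has 7 vertices, 21 edges, 14 triangles.
rank ∂_0 = 0, rank ∂_1 = 6 ⇒ b_0 = 7 − 0 − 6 = 1; all invariant factors of ∂_1 are 1 so no torsion. So H_0 = Z.
rank ∂_1 = 6, rank ∂_2 = 13 ⇒ b_1 = 21 − 6 − 13 = 2; all invariant factors of ∂_2 are 1 so no torsion. So H_1 = Z^2.
rank ∂_2 = 13, rank ∂_3 = 0 ⇒ b_2 = 14 − 13 − 0 = 1. So H_2 = Z.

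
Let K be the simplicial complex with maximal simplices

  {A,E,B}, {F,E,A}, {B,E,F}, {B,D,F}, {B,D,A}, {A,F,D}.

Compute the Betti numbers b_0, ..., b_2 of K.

K has 5 vertices, 9 edges, 6 triangles.
rank ∂_0 = 0, rank ∂_1 = 4 ⇒ b_0 = 5 − 0 − 4 = 1; all invariant factors of ∂_1 are 1 so no torsion. So H_0 ≅ Z.
rank ∂_1 = 4, rank ∂_2 = 5 ⇒ b_1 = 9 − 4 − 5 = 0; all invariant factors of ∂_2 are 1 so no torsion. So H_1 ≅ 0.
rank ∂_2 = 5, rank ∂_3 = 0 ⇒ b_2 = 6 − 5 − 0 = 1. So H_2 ≅ Z.

b_0 = 1, b_1 = 0, b_2 = 1.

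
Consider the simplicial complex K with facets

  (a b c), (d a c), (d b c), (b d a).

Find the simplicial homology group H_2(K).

Take the total order a < b < c < d on the vertex set. Then K (dimension 2) consists of the simplices:

  0-simplices (4): a, b, c, d
  1-simplices (6): ab, ac, ad, bc, bd, cd
  2-simplices (4): abc, abd, acd, bcd

giving chain groups C_0 ≅ Z^4, C_1 ≅ Z^6, C_2 ≅ Z^4.

Boundary ∂_1: C_1 → C_0 is given by ∂[p,q] = [q] − [p].
This gives a 4×6 integer matrix of rank 3; reducing to Smith normal form yields diagonal entries (1,1,1).

Boundary ∂_2: C_2 → C_1 acts by ∂[p,q,r] = [q,r] − [p,r] + [p,q]. For instance
  ∂abd = bd − ad + ab,
  ∂acd = cd − ad + ac.
This gives a 6×4 integer matrix of rank 3; reducing to Smith normal form yields diagonal entries (1,1,1).

Reading off H_k = ker ∂_k / im ∂_{k+1}:

  H_2: rank ker ∂_2 − rank ∂_3 = (4 − 3) − 0 = 1, and there is no ∂_3, so H_2 ≅ Z.

(K is a triangulation of the 2-sphere S^2.)

H_2 = Z.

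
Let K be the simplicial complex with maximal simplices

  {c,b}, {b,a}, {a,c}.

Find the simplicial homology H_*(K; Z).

We work with the vertex ordering a < b < c. The simplices of K, each written with vertices in increasing order, are:

  0-simplices (3): a, b, c
  1-simplices (3): ab, ac, bc

Hence C_0 ≅ Z^3, C_1 ≅ Z^3.

Boundary ∂_1: C_1 → C_0 maps an edge to its endpoints' difference, ∂[p,q] = q − p.
The resulting 3×3 matrix has rank 2, and its Smith normal form has invariant factors (1,1).

Computing H_k = (kernel of ∂_k) / (image of ∂_{k+1}):

  H_0: rank C_0 − rank ∂_1 = 3 − 2 = 1, and the invariant factors of ∂_1 are all 1, so H_0 = Z.
  H_1: rank ker ∂_1 − rank ∂_2 = (3 − 2) − 0 = 1, and there is no ∂_2, so H_1 = Z.

H_0 ≅ Z,  H_1 ≅ Z.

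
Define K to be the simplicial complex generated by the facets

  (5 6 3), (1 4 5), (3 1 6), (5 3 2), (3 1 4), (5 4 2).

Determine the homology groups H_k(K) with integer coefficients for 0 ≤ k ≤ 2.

K has 6 vertices, 12 edges, 6 triangles.
rank ∂_0 = 0, rank ∂_1 = 5 ⇒ b_0 = 6 − 0 − 5 = 1; all invariant factors of ∂_1 are 1 so no torsion. So H_0 ≅ Z.
rank ∂_1 = 5, rank ∂_2 = 6 ⇒ b_1 = 12 − 5 − 6 = 1; all invariant factors of ∂_2 are 1 so no torsion. So H_1 ≅ Z.
rank ∂_2 = 6, rank ∂_3 = 0 ⇒ b_2 = 6 − 6 − 0 = 0. So H_2 ≅ 0.

H_0 = Z,  H_1 = Z,  H_2 = 0.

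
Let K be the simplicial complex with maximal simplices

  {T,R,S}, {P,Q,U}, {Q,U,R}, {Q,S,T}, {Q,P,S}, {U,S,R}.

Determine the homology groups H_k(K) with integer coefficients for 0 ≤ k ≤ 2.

We work with the vertex ordering P < Q < R < S < T < U. The simplices of K, each written with vertices in increasing order, are:

  0-simplices (6): P, Q, R, S, T, U
  1-simplices (12): PQ, PS, PU, QR, QS, QT, QU, RS, RT, RU, ST, SU
  2-simplices (6): PQS, PQU, QRU, QST, RST, RSU

so the chain groups are C_0 ≅ Z^6, C_1 ≅ Z^12, C_2 ≅ Z^6.

∂_1: C_1 → C_0 maps an edge to its endpoints' difference, ∂[p,q] = q − p. For instance
  ∂ST = T − S.
The resulting 6×12 matrix has rank 5, and its Smith normal form has invariant factors (1,1,1,1,1).

Boundary ∂_2: C_2 → C_1 maps a triangle to the signed sum of its edges. For instance
  ∂RST = ST − RT + RS,
  ∂QST = ST − QT + QS.
The 12×6 boundary matrix has rank 6 and Smith normal form diag(1,1,1,1,1,1).

Computing H_k = (kernel of ∂_k) / (image of ∂_{k+1}):

  H_0: rank C_0 − rank ∂_1 = 6 − 5 = 1, and the invariant factors of ∂_1 are all 1, so H_0 = Z.
  H_1: rank ker ∂_1 − rank ∂_2 = (12 − 5) − 6 = 1, and the invariant factors of ∂_2 are all 1, so H_1 = Z.
  H_2: rank ker ∂_2 − rank ∂_3 = (6 − 6) − 0 = 0, and there is no ∂_3, so H_2 = 0.

H_0 = Z,  H_1 = Z,  H_2 = 0.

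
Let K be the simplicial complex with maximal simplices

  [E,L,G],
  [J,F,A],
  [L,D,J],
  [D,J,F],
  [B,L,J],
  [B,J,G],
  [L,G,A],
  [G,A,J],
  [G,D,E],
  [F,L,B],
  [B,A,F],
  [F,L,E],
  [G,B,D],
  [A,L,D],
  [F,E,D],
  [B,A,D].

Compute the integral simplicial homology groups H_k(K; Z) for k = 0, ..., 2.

H_0 = Z,  H_1 = Z^2,  H_2 = Z.

K has 8 vertices, 24 edges, 16 triangles.
rank ∂_0 = 0, rank ∂_1 = 7 ⇒ b_0 = 8 − 0 − 7 = 1; all invariant factors of ∂_1 are 1 so no torsion. So H_0 = Z.
rank ∂_1 = 7, rank ∂_2 = 15 ⇒ b_1 = 24 − 7 − 15 = 2; all invariant factors of ∂_2 are 1 so no torsion. So H_1 = Z^2.
rank ∂_2 = 15, rank ∂_3 = 0 ⇒ b_2 = 16 − 15 − 0 = 1. So H_2 = Z.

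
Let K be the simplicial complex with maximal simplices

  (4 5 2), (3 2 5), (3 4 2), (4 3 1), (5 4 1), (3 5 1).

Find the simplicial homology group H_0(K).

H_0 ≅ Z.

Fix the vertex order 1 < 2 < 3 < 4 < 5 and write every simplex with vertices in increasing order. Then dim K = 2 and the simplices of K are:

  0-simplices (5): [1], [2], [3], [4], [5]
  1-simplices (9): [1,3], [1,4], [1,5], [2,3], [2,4], [2,5], [3,4], [3,5], [4,5]
  2-simplices (6): [1,3,4], [1,3,5], [1,4,5], [2,3,4], [2,3,5], [2,4,5]

so the chain groups are C_0 ≅ Z^5, C_1 ≅ Z^9, C_2 ≅ Z^6.

∂_1: C_1 → C_0 maps an edge to its endpoints' difference, ∂[p,q] = q − p.
As a 5×9 matrix over Z this has rank 4, with invariant factors (1,1,1,1).

Boundary ∂_2: C_2 → C_1 acts by ∂[p,q,r] = [q,r] − [p,r] + [p,q]. For instance
  ∂[1,4,5] = [4,5] − [1,5] + [1,4],
  ∂[2,3,4] = [3,4] − [2,4] + [2,3].
As a 9×6 matrix over Z this has rank 5, with invariant factors (1,1,1,1,1).

Computing H_k = (kernel of ∂_k) / (image of ∂_{k+1}):

  H_0: rank C_0 − rank ∂_1 = 5 − 4 = 1, and the invariant factors of ∂_1 are all 1, so H_0 ≅ Z.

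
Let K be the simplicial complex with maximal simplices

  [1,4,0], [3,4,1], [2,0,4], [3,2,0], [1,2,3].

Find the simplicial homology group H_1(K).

We work with the vertex ordering 0 < 1 < 2 < 3 < 4. The simplices of K, each written with vertices in increasing order, are:

  0-simplices (5): [0], [1], [2], [3], [4]
  1-simplices (10): [0,1], [0,2], [0,3], [0,4], [1,2], [1,3], [1,4], [2,3], [2,4], [3,4]
  2-simplices (5): [0,1,4], [0,2,3], [0,2,4], [1,2,3], [1,3,4]

so the chain groups are C_0 ≅ Z^5, C_1 ≅ Z^10, C_2 ≅ Z^5.

The boundary map ∂_1: C_1 → C_0 maps an edge to its endpoints' difference, ∂[p,q] = q − p. For instance
  ∂[1,3] = [3] − [1].
As a 5×10 matrix over Z this has rank 4, with invariant factors (1,1,1,1).

∂_2: C_2 → C_1 sends each 2-simplex [p,q,r] to [q,r] − [p,r] + [p,q]. For instance
  ∂[0,1,4] = [1,4] − [0,4] + [0,1],
  ∂[0,2,3] = [2,3] − [0,3] + [0,2].
This gives a 10×5 integer matrix of rank 5; reducing to Smith normal form yields diagonal entries (1,1,1,1,1).

Reading off H_k = ker ∂_k / im ∂_{k+1}:

  H_1: rank ker ∂_1 − rank ∂_2 = (10 − 4) − 5 = 1, and the invariant factors of ∂_2 are all 1, so H_1 ≅ Z.

H_1 ≅ Z.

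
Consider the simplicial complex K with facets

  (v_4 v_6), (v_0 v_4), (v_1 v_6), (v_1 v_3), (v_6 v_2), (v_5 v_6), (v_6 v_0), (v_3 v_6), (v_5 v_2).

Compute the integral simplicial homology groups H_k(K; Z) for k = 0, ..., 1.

H_0 = Z,  H_1 = Z^3.

K has 7 vertices, 9 edges.
rank ∂_0 = 0, rank ∂_1 = 6 ⇒ b_0 = 7 − 0 − 6 = 1; all invariant factors of ∂_1 are 1 so no torsion. So H_0 ≅ Z.
rank ∂_1 = 6, rank ∂_2 = 0 ⇒ b_1 = 9 − 6 − 0 = 3. So H_1 ≅ Z^3.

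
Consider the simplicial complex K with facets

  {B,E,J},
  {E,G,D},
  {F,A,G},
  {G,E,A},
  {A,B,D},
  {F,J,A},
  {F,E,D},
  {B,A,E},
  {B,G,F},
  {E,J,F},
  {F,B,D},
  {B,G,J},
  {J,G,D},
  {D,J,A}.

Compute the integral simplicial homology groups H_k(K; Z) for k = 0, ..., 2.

H_0 ≅ Z,  H_1 ≅ Z^2,  H_2 ≅ Z.

Take the total order A < B < D < E < F < G < J on the vertex set. Then K (dimension 2) consists of the simplices:

  0-simplices (7): A, B, D, E, F, G, J
  1-simplices (21): AB, AD, AE, AF, AG, AJ, BD, BE, BF, BG, BJ, DE, DF, DG, DJ, EF, EG, EJ, FG, FJ, GJ
  2-simplices (14): ABD, ABE, ADJ, AEG, AFG, AFJ, BDF, BEJ, BFG, BGJ, DEF, DEG, DGJ, EFJ

Hence C_0 ≅ Z^7, C_1 ≅ Z^21, C_2 ≅ Z^14.

∂_1: C_1 → C_0 is given by ∂[p,q] = [q] − [p]. For instance
  ∂BE = E − B.
The resulting 7×21 matrix has rank 6, and its Smith normal form has invariant factors (1,1,1,1,1,1).

∂_2: C_2 → C_1 maps a triangle to the signed sum of its edges. For instance
  ∂ABE = BE − AE + AB,
  ∂ABD = BD − AD + AB.
The 21×14 boundary matrix has rank 13 and Smith normal form diag(1,1,1,1,1,1,1,1,1,1,1,1,1).

From H_k ≅ ker(∂_k) / im(∂_{k+1}) we obtain:

  H_0: rank C_0 − rank ∂_1 = 7 − 6 = 1, and the invariant factors of ∂_1 are all 1, so H_0 = Z.
  H_1: rank ker ∂_1 − rank ∂_2 = (21 − 6) − 13 = 2, and the invariant factors of ∂_2 are all 1, so H_1 = Z^2.
  H_2: rank ker ∂_2 − rank ∂_3 = (14 − 13) − 0 = 1, and there is no ∂_3, so H_2 = Z.

As a check, the Euler characteristic is 7 − 21 + 14 = 0, which agrees with 1 − 2 + 1 = 0.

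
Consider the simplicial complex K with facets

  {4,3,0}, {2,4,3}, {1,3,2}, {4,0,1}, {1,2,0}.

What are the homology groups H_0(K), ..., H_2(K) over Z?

Take the total order 0 < 1 < 2 < 3 < 4 on the vertex set. Then K (dimension 2) consists of the simplices:

  0-simplices (5): [0], [1], [2], [3], [4]
  1-simplices (10): [0,1], [0,2], [0,3], [0,4], [1,2], [1,3], [1,4], [2,3], [2,4], [3,4]
  2-simplices (5): [0,1,2], [0,1,4], [0,3,4], [1,2,3], [2,3,4]

so the chain groups are C_0 ≅ Z^5, C_1 ≅ Z^10, C_2 ≅ Z^5.

The boundary map ∂_1: C_1 → C_0 is given by ∂[p,q] = [q] − [p]. For instance
  ∂[3,4] = [4] − [3].
As a 5×10 matrix over Z this has rank 4, with invariant factors (1,1,1,1).

∂_2: C_2 → C_1 sends each 2-simplex [p,q,r] to [q,r] − [p,r] + [p,q]. For instance
  ∂[2,3,4] = [3,4] − [2,4] + [2,3],
  ∂[1,2,3] = [2,3] − [1,3] + [1,2].
This gives a 10×5 integer matrix of rank 5; reducing to Smith normal form yields diagonal entries (1,1,1,1,1).

From H_k ≅ ker(∂_k) / im(∂_{k+1}) we obtain:

  H_0: rank C_0 − rank ∂_1 = 5 − 4 = 1, and the invariant factors of ∂_1 are all 1, so H_0 ≅ Z.
  H_1: rank ker ∂_1 − rank ∂_2 = (10 − 4) − 5 = 1, and the invariant factors of ∂_2 are all 1, so H_1 ≅ Z.
  H_2: rank ker ∂_2 − rank ∂_3 = (5 − 5) − 0 = 0, and there is no ∂_3, so H_2 ≅ 0.

As a check, the Euler characteristic is 5 − 10 + 5 = 0, which agrees with 1 − 1 + 0 = 0.
(K is a triangulation of the Möbius band.)

H_0 = Z,  H_1 = Z,  H_2 = 0.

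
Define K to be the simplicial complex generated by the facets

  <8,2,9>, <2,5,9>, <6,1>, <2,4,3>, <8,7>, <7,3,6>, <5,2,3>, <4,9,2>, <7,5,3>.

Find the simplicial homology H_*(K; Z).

Take the total order 1 < 2 < 3 < 4 < 5 < 6 < 7 < 8 < 9 on the vertex set. Then K (dimension 2) consists of the simplices:

  0-simplices (9): [1], [2], [3], [4], [5], [6], [7], [8], [9]
  1-simplices (16): [1,6], [2,3], [2,4], [2,5], [2,8], [2,9], [3,4], [3,5], [3,6], [3,7], [4,9], [5,7], [5,9], [6,7], [7,8], [8,9]
  2-simplices (7): [2,3,4], [2,3,5], [2,4,9], [2,5,9], [2,8,9], [3,5,7], [3,6,7]

Hence C_0 ≅ Z^9, C_1 ≅ Z^16, C_2 ≅ Z^7.

∂_1: C_1 → C_0 is given by ∂[p,q] = [q] − [p]. For instance
  ∂[3,7] = [7] − [3].
The 9×16 boundary matrix has rank 8 and Smith normal form diag(1,1,1,1,1,1,1,1).

Boundary ∂_2: C_2 → C_1 sends each 2-simplex [p,q,r] to [q,r] − [p,r] + [p,q]. For instance
  ∂[3,5,7] = [5,7] − [3,7] + [3,5],
  ∂[2,4,9] = [4,9] − [2,9] + [2,4].
This gives a 16×7 integer matrix of rank 7; reducing to Smith normal form yields diagonal entries (1,1,1,1,1,1,1).

From H_k ≅ ker(∂_k) / im(∂_{k+1}) we obtain:

  H_0: rank C_0 − rank ∂_1 = 9 − 8 = 1, and the invariant factors of ∂_1 are all 1, so H_0 = Z.
  H_1: rank ker ∂_1 − rank ∂_2 = (16 − 8) − 7 = 1, and the invariant factors of ∂_2 are all 1, so H_1 = Z.
  H_2: rank ker ∂_2 − rank ∂_3 = (7 − 7) − 0 = 0, and there is no ∂_3, so H_2 = 0.

H_0 ≅ Z,  H_1 ≅ Z,  H_2 = 0.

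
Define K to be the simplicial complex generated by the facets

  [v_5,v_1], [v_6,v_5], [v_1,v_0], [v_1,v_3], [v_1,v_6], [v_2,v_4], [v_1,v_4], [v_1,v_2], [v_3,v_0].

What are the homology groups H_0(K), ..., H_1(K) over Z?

Order the vertices as v_0 < v_1 < v_2 < v_3 < v_4 < v_5 < v_6. Listing each simplex with vertices in this order, K has dimension 1 with simplices:

  0-simplices (7): [v_0], [v_1], [v_2], [v_3], [v_4], [v_5], [v_6]
  1-simplices (9): [v_0,v_1], [v_0,v_3], [v_1,v_2], [v_1,v_3], [v_1,v_4], [v_1,v_5], [v_1,v_6], [v_2,v_4], [v_5,v_6]

so the chain groups are C_0 ≅ Z^7, C_1 ≅ Z^9.

Boundary ∂_1: C_1 → C_0 is given by ∂[p,q] = [q] − [p]. For instance
  ∂[v_0,v_3] = [v_3] − [v_0].
This gives a 7×9 integer matrix of rank 6; reducing to Smith normal form yields diagonal entries (1,1,1,1,1,1).

From H_k ≅ ker(∂_k) / im(∂_{k+1}) we obtain:

  H_0: rank C_0 − rank ∂_1 = 7 − 6 = 1, and the invariant factors of ∂_1 are all 1, so H_0 = Z.
  H_1: rank ker ∂_1 − rank ∂_2 = (9 − 6) − 0 = 3, and there is no ∂_2, so H_1 = Z^3.

H_0 = Z,  H_1 = Z^3.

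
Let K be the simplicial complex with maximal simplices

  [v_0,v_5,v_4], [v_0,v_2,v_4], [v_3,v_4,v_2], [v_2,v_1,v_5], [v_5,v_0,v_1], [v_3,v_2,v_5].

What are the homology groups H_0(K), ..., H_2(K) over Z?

Order the vertices as v_0 < v_1 < v_2 < v_3 < v_4 < v_5. Listing each simplex with vertices in this order, K has dimension 2 with simplices:

  0-simplices (6): [v_0], [v_1], [v_2], [v_3], [v_4], [v_5]
  1-simplices (12): [v_0,v_1], [v_0,v_2], [v_0,v_4], [v_0,v_5], [v_1,v_2], [v_1,v_5], [v_2,v_3], [v_2,v_4], [v_2,v_5], [v_3,v_4], [v_3,v_5], [v_4,v_5]
  2-simplices (6): [v_0,v_1,v_5], [v_0,v_2,v_4], [v_0,v_4,v_5], [v_1,v_2,v_5], [v_2,v_3,v_4], [v_2,v_3,v_5]

Hence C_0 ≅ Z^6, C_1 ≅ Z^12, C_2 ≅ Z^6.

The boundary map ∂_1: C_1 → C_0 maps an edge to its endpoints' difference, ∂[p,q] = q − p.
The 6×12 boundary matrix has rank 5 and Smith normal form diag(1,1,1,1,1).

The boundary map ∂_2: C_2 → C_1 acts by ∂[p,q,r] = [q,r] − [p,r] + [p,q]. For instance
  ∂[v_0,v_1,v_5] = [v_1,v_5] − [v_0,v_5] + [v_0,v_1],
  ∂[v_2,v_3,v_5] = [v_3,v_5] − [v_2,v_5] + [v_2,v_3].
As a 12×6 matrix over Z this has rank 6, with invariant factors (1,1,1,1,1,1).

Computing H_k = (kernel of ∂_k) / (image of ∂_{k+1}):

  H_0: rank C_0 − rank ∂_1 = 6 − 5 = 1, and the invariant factors of ∂_1 are all 1, so H_0 = Z.
  H_1: rank ker ∂_1 − rank ∂_2 = (12 − 5) − 6 = 1, and the invariant factors of ∂_2 are all 1, so H_1 = Z.
  H_2: rank ker ∂_2 − rank ∂_3 = (6 − 6) − 0 = 0, and there is no ∂_3, so H_2 = 0.

As a check, the Euler characteristic is 6 − 12 + 6 = 0, which agrees with 1 − 1 + 0 = 0.
(K is a triangulation of the cylinder S^1 x I.)

H_0 ≅ Z,  H_1 ≅ Z,  H_2 = 0.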